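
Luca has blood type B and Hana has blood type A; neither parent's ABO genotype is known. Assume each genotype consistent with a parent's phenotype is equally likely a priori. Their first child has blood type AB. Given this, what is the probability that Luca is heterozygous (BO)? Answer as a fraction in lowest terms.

1/3

Possible genotypes: Luca ∈ {BB, BO}; Hana ∈ {AA, AO}.
Weight each parental genotype pair by prior × P(type-AB child):
  BB × AA: posterior weight 4/9.
  BB × AO: posterior weight 2/9.
  BO × AA: posterior weight 2/9.
  BO × AO: posterior weight 1/9.
Sum the posterior weight over pairs where Luca is BO: 1/3.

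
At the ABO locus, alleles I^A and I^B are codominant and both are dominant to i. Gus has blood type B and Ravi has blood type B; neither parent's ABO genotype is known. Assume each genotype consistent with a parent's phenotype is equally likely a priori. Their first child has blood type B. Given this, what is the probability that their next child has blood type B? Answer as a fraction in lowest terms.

Possible genotypes: Gus ∈ {I^B I^B, I^B i}; Ravi ∈ {I^B I^B, I^B i}.
Weight each parental genotype pair by prior × P(type-B child):
  I^B I^B × I^B I^B: posterior weight 4/15; P(next child type B) = 1.
  I^B I^B × I^B i: posterior weight 4/15; P(next child type B) = 1.
  I^B i × I^B I^B: posterior weight 4/15; P(next child type B) = 1.
  I^B i × I^B i: posterior weight 1/5; P(next child type B) = 3/4.
Weighted sum = 19/20.

19/20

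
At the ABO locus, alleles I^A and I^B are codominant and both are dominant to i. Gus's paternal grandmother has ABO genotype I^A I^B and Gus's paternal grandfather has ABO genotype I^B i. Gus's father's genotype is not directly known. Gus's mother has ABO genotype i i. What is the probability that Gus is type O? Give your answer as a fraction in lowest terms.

1/4

Gus's father's ABO genotype from I^A I^B × I^B i: 1/4 I^A I^B, 1/4 I^A i, 1/4 I^B I^B, 1/4 I^B i.
Crossing each possibility with the mother i i and summing P(type O): 1/4·0 + 1/4·1/2 + 1/4·0 + 1/4·1/2 = 1/4.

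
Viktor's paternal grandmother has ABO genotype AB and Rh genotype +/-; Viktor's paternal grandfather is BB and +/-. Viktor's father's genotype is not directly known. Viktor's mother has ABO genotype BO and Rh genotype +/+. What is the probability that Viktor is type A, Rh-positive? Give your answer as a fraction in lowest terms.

1/8

Viktor's father's ABO genotype from AB × BB: 1/2 AB, 1/2 BB.
Crossing each possibility with the mother BO and summing P(type A): 1/2·1/4 + 1/2·0 = 1/8.
Similarly for Rh via the father's Rh distribution: P(Rh+) = 1.
Independent loci: 1/8 × 1 = 1/8.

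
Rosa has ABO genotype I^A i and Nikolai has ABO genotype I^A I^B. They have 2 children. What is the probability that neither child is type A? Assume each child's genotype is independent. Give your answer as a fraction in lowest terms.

1/4

ABO cross I^A i × I^A I^B → 1/2 A, 1/4 B, 1/4 AB.
So P(type A) = 1/2 per child.
P(not type A) = 1/2 for one child; (1/2)^2 = 1/4.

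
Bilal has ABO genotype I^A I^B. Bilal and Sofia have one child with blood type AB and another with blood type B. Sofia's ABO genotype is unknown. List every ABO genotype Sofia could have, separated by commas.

I^A I^B, I^A i, I^B I^B, I^B i

For each candidate genotype of Sofia, check whether crossing it with I^A I^B can produce every observed child phenotype.
  I^A I^A → possible child types {A, AB} ✗
  I^A I^B → possible child types {A, B, AB} ✓
  I^A i → possible child types {A, B, AB} ✓
  I^B I^B → possible child types {B, AB} ✓
  I^B i → possible child types {A, B, AB} ✓
  i i → possible child types {A, B} ✗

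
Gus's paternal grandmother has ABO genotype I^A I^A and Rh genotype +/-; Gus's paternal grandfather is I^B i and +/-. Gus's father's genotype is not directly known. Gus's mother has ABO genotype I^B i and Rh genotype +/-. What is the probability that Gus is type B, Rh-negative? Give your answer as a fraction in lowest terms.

Gus's father's ABO genotype from I^A I^A × I^B i: 1/2 I^A I^B, 1/2 I^A i.
Crossing each possibility with the mother I^B i and summing P(type B): 1/2·1/2 + 1/2·1/4 = 3/8.
Similarly for Rh via the father's Rh distribution: P(Rh-) = 1/4.
Independent loci: 3/8 × 1/4 = 3/32.

3/32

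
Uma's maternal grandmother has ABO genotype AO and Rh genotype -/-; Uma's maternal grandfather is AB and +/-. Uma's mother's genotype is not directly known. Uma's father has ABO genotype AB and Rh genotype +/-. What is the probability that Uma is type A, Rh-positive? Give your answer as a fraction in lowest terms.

15/64

Uma's mother's ABO genotype from AO × AB: 1/4 AA, 1/4 AB, 1/4 AO, 1/4 BO.
Crossing each possibility with the father AB and summing P(type A): 1/4·1/2 + 1/4·1/4 + 1/4·1/2 + 1/4·1/4 = 3/8.
Similarly for Rh via the mother's Rh distribution: P(Rh+) = 5/8.
Independent loci: 3/8 × 5/8 = 15/64.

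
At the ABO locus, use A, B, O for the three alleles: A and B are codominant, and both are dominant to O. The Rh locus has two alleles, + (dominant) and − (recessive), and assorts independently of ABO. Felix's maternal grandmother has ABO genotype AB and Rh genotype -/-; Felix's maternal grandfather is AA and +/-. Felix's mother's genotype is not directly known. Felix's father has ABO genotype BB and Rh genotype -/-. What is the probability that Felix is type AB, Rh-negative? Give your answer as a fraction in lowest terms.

Felix's mother's ABO genotype from AB × AA: 1/2 AA, 1/2 AB.
Crossing each possibility with the father BB and summing P(type AB): 1/2·1 + 1/2·1/2 = 3/4.
Similarly for Rh via the mother's Rh distribution: P(Rh-) = 3/4.
Independent loci: 3/4 × 3/4 = 9/16.

9/16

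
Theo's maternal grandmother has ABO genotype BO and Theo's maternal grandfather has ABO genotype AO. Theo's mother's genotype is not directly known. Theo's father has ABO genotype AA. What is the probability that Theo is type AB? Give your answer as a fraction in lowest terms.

1/4

Theo's mother's ABO genotype from BO × AO: 1/4 AB, 1/4 AO, 1/4 BO, 1/4 OO.
Crossing each possibility with the father AA and summing P(type AB): 1/4·1/2 + 1/4·0 + 1/4·1/2 + 1/4·0 = 1/4.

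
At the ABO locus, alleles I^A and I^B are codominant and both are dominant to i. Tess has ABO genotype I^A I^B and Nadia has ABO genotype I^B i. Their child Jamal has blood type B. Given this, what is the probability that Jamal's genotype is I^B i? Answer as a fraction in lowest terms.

1/2

Cross I^A I^B × I^B i → 1/4 I^A I^B, 1/4 I^A i, 1/4 I^B I^B, 1/4 I^B i.
Type-B genotypes among offspring: I^B I^B (1/4), I^B i (1/4); total 1/2.
P(I^B i | type B) = (1/4) / (1/2) = 1/2.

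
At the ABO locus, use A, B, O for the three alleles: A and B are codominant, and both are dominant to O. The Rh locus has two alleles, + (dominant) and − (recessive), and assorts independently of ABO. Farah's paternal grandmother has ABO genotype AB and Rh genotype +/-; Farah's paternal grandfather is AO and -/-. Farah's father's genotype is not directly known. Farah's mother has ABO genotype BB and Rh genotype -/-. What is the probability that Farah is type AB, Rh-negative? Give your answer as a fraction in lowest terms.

Farah's father's ABO genotype from AB × AO: 1/4 AA, 1/4 AB, 1/4 AO, 1/4 BO.
Crossing each possibility with the mother BB and summing P(type AB): 1/4·1 + 1/4·1/2 + 1/4·1/2 + 1/4·0 = 1/2.
Similarly for Rh via the father's Rh distribution: P(Rh-) = 3/4.
Independent loci: 1/2 × 3/4 = 3/8.

3/8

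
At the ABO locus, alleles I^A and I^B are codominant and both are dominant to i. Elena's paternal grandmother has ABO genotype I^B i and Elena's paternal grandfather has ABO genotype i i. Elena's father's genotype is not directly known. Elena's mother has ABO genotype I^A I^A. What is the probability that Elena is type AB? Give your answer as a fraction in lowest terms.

Elena's father's ABO genotype from I^B i × i i: 1/2 I^B i, 1/2 i i.
Crossing each possibility with the mother I^A I^A and summing P(type AB): 1/2·1/2 + 1/2·0 = 1/4.

1/4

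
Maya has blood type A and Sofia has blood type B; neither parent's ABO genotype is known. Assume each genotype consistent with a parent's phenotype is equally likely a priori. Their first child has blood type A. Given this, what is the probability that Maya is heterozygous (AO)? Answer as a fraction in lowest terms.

1/3

Possible genotypes: Maya ∈ {AA, AO}; Sofia ∈ {BB, BO}.
Weight each parental genotype pair by prior × P(type-A child):
  AA × BO: posterior weight 2/3.
  AO × BO: posterior weight 1/3.
Sum the posterior weight over pairs where Maya is AO: 1/3.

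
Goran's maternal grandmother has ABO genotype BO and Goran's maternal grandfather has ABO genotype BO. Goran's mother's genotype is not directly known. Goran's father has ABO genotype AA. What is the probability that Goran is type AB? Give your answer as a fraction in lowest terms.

Goran's mother's ABO genotype from BO × BO: 1/4 BB, 1/2 BO, 1/4 OO.
Crossing each possibility with the father AA and summing P(type AB): 1/4·1 + 1/2·1/2 + 1/4·0 = 1/2.

1/2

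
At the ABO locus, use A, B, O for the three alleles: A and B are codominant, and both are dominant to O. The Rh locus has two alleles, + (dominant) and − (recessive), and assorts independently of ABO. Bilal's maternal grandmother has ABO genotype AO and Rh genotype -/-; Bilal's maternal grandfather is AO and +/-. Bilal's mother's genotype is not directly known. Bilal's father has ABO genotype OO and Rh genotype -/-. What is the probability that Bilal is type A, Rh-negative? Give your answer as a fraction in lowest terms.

Bilal's mother's ABO genotype from AO × AO: 1/4 AA, 1/2 AO, 1/4 OO.
Crossing each possibility with the father OO and summing P(type A): 1/4·1 + 1/2·1/2 + 1/4·0 = 1/2.
Similarly for Rh via the mother's Rh distribution: P(Rh-) = 3/4.
Independent loci: 1/2 × 3/4 = 3/8.

3/8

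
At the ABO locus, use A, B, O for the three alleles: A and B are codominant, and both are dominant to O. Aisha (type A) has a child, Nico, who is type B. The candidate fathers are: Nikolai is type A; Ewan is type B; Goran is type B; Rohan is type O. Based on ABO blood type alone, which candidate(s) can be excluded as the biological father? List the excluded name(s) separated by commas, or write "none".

Nikolai, Rohan

A candidate is excluded only if no genotype consistent with his phenotype could produce a type B child with a type A mother.
Nikolai (type A): no genotype consistent with that phenotype can produce a type-B child with a type-A mother.
Rohan (type O): no genotype consistent with that phenotype can produce a type-B child with a type-A mother.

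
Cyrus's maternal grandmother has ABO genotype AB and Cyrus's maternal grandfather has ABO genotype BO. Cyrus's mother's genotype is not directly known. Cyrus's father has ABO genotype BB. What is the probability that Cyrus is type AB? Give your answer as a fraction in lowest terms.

1/4

Cyrus's mother's ABO genotype from AB × BO: 1/4 AB, 1/4 AO, 1/4 BB, 1/4 BO.
Crossing each possibility with the father BB and summing P(type AB): 1/4·1/2 + 1/4·1/2 + 1/4·0 + 1/4·0 = 1/4.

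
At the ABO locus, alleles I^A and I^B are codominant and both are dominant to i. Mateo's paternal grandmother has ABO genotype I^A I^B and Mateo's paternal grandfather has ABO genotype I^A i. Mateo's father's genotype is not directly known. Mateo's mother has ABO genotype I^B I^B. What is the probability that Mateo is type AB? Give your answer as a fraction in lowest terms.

1/2

Mateo's father's ABO genotype from I^A I^B × I^A i: 1/4 I^A I^A, 1/4 I^A I^B, 1/4 I^A i, 1/4 I^B i.
Crossing each possibility with the mother I^B I^B and summing P(type AB): 1/4·1 + 1/4·1/2 + 1/4·1/2 + 1/4·0 = 1/2.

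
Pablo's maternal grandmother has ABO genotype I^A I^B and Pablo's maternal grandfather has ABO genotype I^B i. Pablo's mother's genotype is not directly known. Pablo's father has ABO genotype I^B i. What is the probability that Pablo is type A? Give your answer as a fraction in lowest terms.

Pablo's mother's ABO genotype from I^A I^B × I^B i: 1/4 I^A I^B, 1/4 I^A i, 1/4 I^B I^B, 1/4 I^B i.
Crossing each possibility with the father I^B i and summing P(type A): 1/4·1/4 + 1/4·1/4 + 1/4·0 + 1/4·0 = 1/8.

1/8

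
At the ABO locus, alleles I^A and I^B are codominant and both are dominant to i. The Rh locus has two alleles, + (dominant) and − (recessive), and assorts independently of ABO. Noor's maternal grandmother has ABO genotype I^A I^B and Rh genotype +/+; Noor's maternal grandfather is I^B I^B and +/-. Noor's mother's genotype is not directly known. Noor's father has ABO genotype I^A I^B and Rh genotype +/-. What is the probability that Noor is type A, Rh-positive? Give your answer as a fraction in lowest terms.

7/64

Noor's mother's ABO genotype from I^A I^B × I^B I^B: 1/2 I^A I^B, 1/2 I^B I^B.
Crossing each possibility with the father I^A I^B and summing P(type A): 1/2·1/4 + 1/2·0 = 1/8.
Similarly for Rh via the mother's Rh distribution: P(Rh+) = 7/8.
Independent loci: 1/8 × 7/8 = 7/64.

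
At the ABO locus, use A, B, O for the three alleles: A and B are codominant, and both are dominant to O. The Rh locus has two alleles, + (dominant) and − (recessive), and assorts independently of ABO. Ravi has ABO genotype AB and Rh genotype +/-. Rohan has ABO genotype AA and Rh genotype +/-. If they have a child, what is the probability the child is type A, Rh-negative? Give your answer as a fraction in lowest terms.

ABO cross AB × AA → offspring phenotypes: 1/2 A, 1/2 AB.
Rh cross +/- × +/- → 3/4 Rh+, 1/4 Rh-.
Independent loci: P(type A, Rh-negative) = 1/2 × 1/4 = 1/8.

1/8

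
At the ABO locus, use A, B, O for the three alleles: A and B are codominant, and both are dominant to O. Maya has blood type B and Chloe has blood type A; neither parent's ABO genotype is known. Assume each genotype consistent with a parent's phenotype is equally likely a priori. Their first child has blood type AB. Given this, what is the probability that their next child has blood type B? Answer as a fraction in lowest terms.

Possible genotypes: Maya ∈ {BB, BO}; Chloe ∈ {AA, AO}.
Weight each parental genotype pair by prior × P(type-AB child):
  BB × AA: posterior weight 4/9; P(next child type B) = 0.
  BB × AO: posterior weight 2/9; P(next child type B) = 1/2.
  BO × AA: posterior weight 2/9; P(next child type B) = 0.
  BO × AO: posterior weight 1/9; P(next child type B) = 1/4.
Weighted sum = 5/36.

5/36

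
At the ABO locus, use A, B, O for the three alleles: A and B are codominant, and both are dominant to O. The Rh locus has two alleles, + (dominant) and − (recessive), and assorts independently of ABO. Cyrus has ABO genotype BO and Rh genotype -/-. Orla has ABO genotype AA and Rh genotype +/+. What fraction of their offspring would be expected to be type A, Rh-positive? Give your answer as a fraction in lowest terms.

1/2

ABO cross BO × AA → offspring phenotypes: 1/2 A, 1/2 AB.
Rh cross -/- × +/+ → 1 Rh+.
Independent loci: P(type A, Rh-positive) = 1/2 × 1 = 1/2.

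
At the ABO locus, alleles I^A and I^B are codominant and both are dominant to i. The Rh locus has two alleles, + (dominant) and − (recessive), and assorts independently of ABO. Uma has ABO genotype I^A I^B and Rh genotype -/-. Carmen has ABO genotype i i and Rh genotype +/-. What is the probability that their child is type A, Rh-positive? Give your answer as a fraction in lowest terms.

1/4

ABO cross I^A I^B × i i → offspring phenotypes: 1/2 A, 1/2 B.
Rh cross -/- × +/- → 1/2 Rh+, 1/2 Rh-.
Independent loci: P(type A, Rh-positive) = 1/2 × 1/2 = 1/4.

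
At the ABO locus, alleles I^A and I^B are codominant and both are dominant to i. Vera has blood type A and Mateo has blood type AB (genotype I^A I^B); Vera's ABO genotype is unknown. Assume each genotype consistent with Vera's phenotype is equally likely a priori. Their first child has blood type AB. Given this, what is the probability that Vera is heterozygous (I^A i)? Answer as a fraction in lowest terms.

1/3

Possible genotypes: Vera ∈ {I^A I^A, I^A i}; Mateo ∈ {I^A I^B}.
Weight each parental genotype pair by prior × P(type-AB child):
  I^A I^A × I^A I^B: posterior weight 2/3.
  I^A i × I^A I^B: posterior weight 1/3.
Sum the posterior weight over pairs where Vera is I^A i: 1/3.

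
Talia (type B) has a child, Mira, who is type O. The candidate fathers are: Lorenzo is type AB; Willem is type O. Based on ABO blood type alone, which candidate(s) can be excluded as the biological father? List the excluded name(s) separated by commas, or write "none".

Lorenzo

A candidate is excluded only if no genotype consistent with his phenotype could produce a type O child with a type B mother.
Lorenzo (type AB): no genotype consistent with that phenotype can produce a type-O child with a type-B mother.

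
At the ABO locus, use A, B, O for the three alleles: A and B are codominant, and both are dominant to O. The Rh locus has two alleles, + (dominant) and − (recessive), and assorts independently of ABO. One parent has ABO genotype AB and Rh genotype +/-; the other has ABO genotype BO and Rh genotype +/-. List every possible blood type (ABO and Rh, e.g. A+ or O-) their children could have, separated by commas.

A+, A-, B+, B-, AB+, AB-

Gametes from AB × BO give offspring ABO genotypes AB, AO, BB, BO, i.e. phenotypes A, B, AB.
Rh cross +/- × +/- → phenotypes Rh+, Rh-.
Combining independently: A+, A-, B+, B-, AB+, AB-.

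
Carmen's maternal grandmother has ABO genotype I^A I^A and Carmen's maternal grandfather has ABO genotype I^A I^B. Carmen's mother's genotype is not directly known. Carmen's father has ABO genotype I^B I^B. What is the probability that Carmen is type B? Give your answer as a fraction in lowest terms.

1/4

Carmen's mother's ABO genotype from I^A I^A × I^A I^B: 1/2 I^A I^A, 1/2 I^A I^B.
Crossing each possibility with the father I^B I^B and summing P(type B): 1/2·0 + 1/2·1/2 = 1/4.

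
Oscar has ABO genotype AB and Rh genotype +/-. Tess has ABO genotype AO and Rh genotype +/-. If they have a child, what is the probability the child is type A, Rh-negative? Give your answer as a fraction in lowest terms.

1/8

ABO cross AB × AO → offspring phenotypes: 1/2 A, 1/4 B, 1/4 AB.
Rh cross +/- × +/- → 3/4 Rh+, 1/4 Rh-.
Independent loci: P(type A, Rh-negative) = 1/2 × 1/4 = 1/8.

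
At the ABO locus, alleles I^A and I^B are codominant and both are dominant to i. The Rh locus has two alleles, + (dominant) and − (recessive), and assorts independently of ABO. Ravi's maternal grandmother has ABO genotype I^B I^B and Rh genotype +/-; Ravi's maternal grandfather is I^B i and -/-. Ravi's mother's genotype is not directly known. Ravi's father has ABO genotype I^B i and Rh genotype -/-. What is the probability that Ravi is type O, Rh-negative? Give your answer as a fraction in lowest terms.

3/32

Ravi's mother's ABO genotype from I^B I^B × I^B i: 1/2 I^B I^B, 1/2 I^B i.
Crossing each possibility with the father I^B i and summing P(type O): 1/2·0 + 1/2·1/4 = 1/8.
Similarly for Rh via the mother's Rh distribution: P(Rh-) = 3/4.
Independent loci: 1/8 × 3/4 = 3/32.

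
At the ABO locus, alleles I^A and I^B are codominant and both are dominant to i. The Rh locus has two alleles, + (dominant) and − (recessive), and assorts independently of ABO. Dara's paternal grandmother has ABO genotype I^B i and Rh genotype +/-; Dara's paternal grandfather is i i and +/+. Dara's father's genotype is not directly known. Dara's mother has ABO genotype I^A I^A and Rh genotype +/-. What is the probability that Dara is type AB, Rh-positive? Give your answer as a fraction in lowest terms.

7/32

Dara's father's ABO genotype from I^B i × i i: 1/2 I^B i, 1/2 i i.
Crossing each possibility with the mother I^A I^A and summing P(type AB): 1/2·1/2 + 1/2·0 = 1/4.
Similarly for Rh via the father's Rh distribution: P(Rh+) = 7/8.
Independent loci: 1/4 × 7/8 = 7/32.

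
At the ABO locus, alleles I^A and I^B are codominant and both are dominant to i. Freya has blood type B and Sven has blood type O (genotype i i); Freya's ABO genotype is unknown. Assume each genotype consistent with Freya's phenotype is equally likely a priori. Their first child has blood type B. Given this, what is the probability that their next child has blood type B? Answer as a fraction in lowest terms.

5/6

Possible genotypes: Freya ∈ {I^B I^B, I^B i}; Sven ∈ {i i}.
Weight each parental genotype pair by prior × P(type-B child):
  I^B I^B × i i: posterior weight 2/3; P(next child type B) = 1.
  I^B i × i i: posterior weight 1/3; P(next child type B) = 1/2.
Weighted sum = 5/6.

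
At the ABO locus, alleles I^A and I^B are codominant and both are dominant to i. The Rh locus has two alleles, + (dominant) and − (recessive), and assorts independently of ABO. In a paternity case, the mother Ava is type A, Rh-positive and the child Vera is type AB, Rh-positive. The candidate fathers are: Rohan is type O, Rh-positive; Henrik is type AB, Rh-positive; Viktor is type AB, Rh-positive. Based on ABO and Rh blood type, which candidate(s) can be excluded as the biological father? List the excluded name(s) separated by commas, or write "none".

A candidate is excluded only if no genotype consistent with his phenotype could produce a type AB, Rh-positive child with a type A, Rh-positive mother.
Rohan (type O, Rh+): no genotype consistent with that phenotype can produce a type-AB Rh+ child with a type-A mother.

Rohan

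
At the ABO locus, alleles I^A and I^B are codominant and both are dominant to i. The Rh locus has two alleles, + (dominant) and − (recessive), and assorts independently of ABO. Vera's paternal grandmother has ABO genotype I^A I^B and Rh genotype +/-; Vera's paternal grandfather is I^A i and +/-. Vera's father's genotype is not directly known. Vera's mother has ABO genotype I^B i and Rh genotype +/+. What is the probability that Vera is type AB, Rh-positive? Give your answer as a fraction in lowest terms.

1/4

Vera's father's ABO genotype from I^A I^B × I^A i: 1/4 I^A I^A, 1/4 I^A I^B, 1/4 I^A i, 1/4 I^B i.
Crossing each possibility with the mother I^B i and summing P(type AB): 1/4·1/2 + 1/4·1/4 + 1/4·1/4 + 1/4·0 = 1/4.
Similarly for Rh via the father's Rh distribution: P(Rh+) = 1.
Independent loci: 1/4 × 1 = 1/4.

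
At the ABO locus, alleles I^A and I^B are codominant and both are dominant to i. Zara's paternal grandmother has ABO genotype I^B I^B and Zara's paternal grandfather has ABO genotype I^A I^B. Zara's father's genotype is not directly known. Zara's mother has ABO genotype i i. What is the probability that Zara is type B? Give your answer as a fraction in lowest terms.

Zara's father's ABO genotype from I^B I^B × I^A I^B: 1/2 I^A I^B, 1/2 I^B I^B.
Crossing each possibility with the mother i i and summing P(type B): 1/2·1/2 + 1/2·1 = 3/4.

3/4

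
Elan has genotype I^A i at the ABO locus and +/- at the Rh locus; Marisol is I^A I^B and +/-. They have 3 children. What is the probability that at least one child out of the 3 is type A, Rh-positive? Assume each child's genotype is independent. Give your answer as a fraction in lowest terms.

ABO cross I^A i × I^A I^B → 1/2 A, 1/4 B, 1/4 AB.
Rh cross +/- × +/- → 3/4 Rh+, 1/4 Rh-; so P(type A, Rh-positive) = 1/2 × 3/4 = 3/8 per child.
P(none) = (5/8)^3 = 125/512; P(at least one) = 1 − 125/512 = 387/512.

387/512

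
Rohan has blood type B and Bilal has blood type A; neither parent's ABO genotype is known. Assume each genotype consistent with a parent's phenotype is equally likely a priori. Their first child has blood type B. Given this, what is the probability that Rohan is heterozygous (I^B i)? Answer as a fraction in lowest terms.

1/3

Possible genotypes: Rohan ∈ {I^B I^B, I^B i}; Bilal ∈ {I^A I^A, I^A i}.
Weight each parental genotype pair by prior × P(type-B child):
  I^B I^B × I^A i: posterior weight 2/3.
  I^B i × I^A i: posterior weight 1/3.
Sum the posterior weight over pairs where Rohan is I^B i: 1/3.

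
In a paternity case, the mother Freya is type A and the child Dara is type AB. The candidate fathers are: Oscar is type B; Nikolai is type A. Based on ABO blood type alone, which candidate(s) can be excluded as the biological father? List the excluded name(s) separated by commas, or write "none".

A candidate is excluded only if no genotype consistent with his phenotype could produce a type AB child with a type A mother.
Nikolai (type A): no genotype consistent with that phenotype can produce a type-AB child with a type-A mother.

Nikolai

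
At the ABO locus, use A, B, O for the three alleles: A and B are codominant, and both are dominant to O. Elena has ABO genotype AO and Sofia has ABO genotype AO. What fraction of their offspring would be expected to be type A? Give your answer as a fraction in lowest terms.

3/4

ABO cross AO × AO → offspring phenotypes: 1/4 O, 3/4 A.
So P(type A) = 3/4.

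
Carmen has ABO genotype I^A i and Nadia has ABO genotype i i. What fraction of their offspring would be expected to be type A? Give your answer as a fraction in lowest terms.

ABO cross I^A i × i i → offspring phenotypes: 1/2 O, 1/2 A.
So P(type A) = 1/2.

1/2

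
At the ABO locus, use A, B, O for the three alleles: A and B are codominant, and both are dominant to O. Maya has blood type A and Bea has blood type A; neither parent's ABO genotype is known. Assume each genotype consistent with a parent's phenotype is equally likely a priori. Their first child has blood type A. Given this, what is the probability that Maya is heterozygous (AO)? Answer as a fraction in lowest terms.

Possible genotypes: Maya ∈ {AA, AO}; Bea ∈ {AA, AO}.
Weight each parental genotype pair by prior × P(type-A child):
  AA × AA: posterior weight 4/15.
  AA × AO: posterior weight 4/15.
  AO × AA: posterior weight 4/15.
  AO × AO: posterior weight 1/5.
Sum the posterior weight over pairs where Maya is AO: 7/15.

7/15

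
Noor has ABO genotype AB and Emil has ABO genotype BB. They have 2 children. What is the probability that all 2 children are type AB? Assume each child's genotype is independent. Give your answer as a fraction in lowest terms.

1/4

ABO cross AB × BB → 1/2 B, 1/2 AB.
So P(type AB) = 1/2 per child.
All 2 independent: (1/2)^2 = 1/4.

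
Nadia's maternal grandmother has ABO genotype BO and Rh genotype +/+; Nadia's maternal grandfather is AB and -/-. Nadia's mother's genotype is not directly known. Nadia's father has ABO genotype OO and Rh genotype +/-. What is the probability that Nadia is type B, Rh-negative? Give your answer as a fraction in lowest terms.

1/8

Nadia's mother's ABO genotype from BO × AB: 1/4 AB, 1/4 AO, 1/4 BB, 1/4 BO.
Crossing each possibility with the father OO and summing P(type B): 1/4·1/2 + 1/4·0 + 1/4·1 + 1/4·1/2 = 1/2.
Similarly for Rh via the mother's Rh distribution: P(Rh-) = 1/4.
Independent loci: 1/2 × 1/4 = 1/8.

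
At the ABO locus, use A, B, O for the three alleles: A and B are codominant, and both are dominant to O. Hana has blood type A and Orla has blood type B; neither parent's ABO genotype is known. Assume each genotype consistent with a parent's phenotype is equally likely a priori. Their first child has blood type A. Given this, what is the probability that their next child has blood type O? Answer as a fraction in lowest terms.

1/12

Possible genotypes: Hana ∈ {AA, AO}; Orla ∈ {BB, BO}.
Weight each parental genotype pair by prior × P(type-A child):
  AA × BO: posterior weight 2/3; P(next child type O) = 0.
  AO × BO: posterior weight 1/3; P(next child type O) = 1/4.
Weighted sum = 1/12.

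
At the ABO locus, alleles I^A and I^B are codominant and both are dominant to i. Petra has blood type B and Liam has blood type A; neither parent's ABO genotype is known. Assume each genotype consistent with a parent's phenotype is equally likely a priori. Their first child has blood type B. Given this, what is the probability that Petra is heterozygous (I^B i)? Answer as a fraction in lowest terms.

1/3

Possible genotypes: Petra ∈ {I^B I^B, I^B i}; Liam ∈ {I^A I^A, I^A i}.
Weight each parental genotype pair by prior × P(type-B child):
  I^B I^B × I^A i: posterior weight 2/3.
  I^B i × I^A i: posterior weight 1/3.
Sum the posterior weight over pairs where Petra is I^B i: 1/3.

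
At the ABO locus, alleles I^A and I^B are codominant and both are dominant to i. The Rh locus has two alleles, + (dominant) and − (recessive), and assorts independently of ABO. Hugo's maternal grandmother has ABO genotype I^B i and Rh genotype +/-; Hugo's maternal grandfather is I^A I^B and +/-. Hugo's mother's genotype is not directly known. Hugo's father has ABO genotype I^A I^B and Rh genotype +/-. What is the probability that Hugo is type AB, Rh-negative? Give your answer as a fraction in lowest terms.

3/32

Hugo's mother's ABO genotype from I^B i × I^A I^B: 1/4 I^A I^B, 1/4 I^A i, 1/4 I^B I^B, 1/4 I^B i.
Crossing each possibility with the father I^A I^B and summing P(type AB): 1/4·1/2 + 1/4·1/4 + 1/4·1/2 + 1/4·1/4 = 3/8.
Similarly for Rh via the mother's Rh distribution: P(Rh-) = 1/4.
Independent loci: 3/8 × 1/4 = 3/32.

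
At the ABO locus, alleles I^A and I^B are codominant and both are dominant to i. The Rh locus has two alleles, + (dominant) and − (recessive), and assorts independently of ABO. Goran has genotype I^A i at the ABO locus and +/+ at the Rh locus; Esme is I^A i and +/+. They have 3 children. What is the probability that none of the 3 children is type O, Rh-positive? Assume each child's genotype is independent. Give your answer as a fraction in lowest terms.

27/64

ABO cross I^A i × I^A i → 1/4 O, 3/4 A.
Rh cross +/+ × +/+ → 1 Rh+; so P(type O, Rh-positive) = 1/4 × 1 = 1/4 per child.
P(not type O, Rh-positive) = 3/4 for one child; (3/4)^3 = 27/64.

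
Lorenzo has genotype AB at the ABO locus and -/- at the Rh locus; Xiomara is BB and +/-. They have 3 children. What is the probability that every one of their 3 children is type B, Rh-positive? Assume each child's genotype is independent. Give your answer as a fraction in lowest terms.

ABO cross AB × BB → 1/2 B, 1/2 AB.
Rh cross -/- × +/- → 1/2 Rh+, 1/2 Rh-; so P(type B, Rh-positive) = 1/2 × 1/2 = 1/4 per child.
All 3 independent: (1/4)^3 = 1/64.

1/64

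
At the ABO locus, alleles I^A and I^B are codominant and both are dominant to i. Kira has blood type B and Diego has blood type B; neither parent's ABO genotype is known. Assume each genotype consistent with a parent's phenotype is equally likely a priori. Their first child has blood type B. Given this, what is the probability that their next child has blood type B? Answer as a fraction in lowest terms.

Possible genotypes: Kira ∈ {I^B I^B, I^B i}; Diego ∈ {I^B I^B, I^B i}.
Weight each parental genotype pair by prior × P(type-B child):
  I^B I^B × I^B I^B: posterior weight 4/15; P(next child type B) = 1.
  I^B I^B × I^B i: posterior weight 4/15; P(next child type B) = 1.
  I^B i × I^B I^B: posterior weight 4/15; P(next child type B) = 1.
  I^B i × I^B i: posterior weight 1/5; P(next child type B) = 3/4.
Weighted sum = 19/20.

19/20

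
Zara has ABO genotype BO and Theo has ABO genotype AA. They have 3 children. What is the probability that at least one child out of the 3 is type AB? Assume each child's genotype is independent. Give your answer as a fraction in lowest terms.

7/8

ABO cross BO × AA → 1/2 A, 1/2 AB.
So P(type AB) = 1/2 per child.
P(none) = (1/2)^3 = 1/8; P(at least one) = 1 − 1/8 = 7/8.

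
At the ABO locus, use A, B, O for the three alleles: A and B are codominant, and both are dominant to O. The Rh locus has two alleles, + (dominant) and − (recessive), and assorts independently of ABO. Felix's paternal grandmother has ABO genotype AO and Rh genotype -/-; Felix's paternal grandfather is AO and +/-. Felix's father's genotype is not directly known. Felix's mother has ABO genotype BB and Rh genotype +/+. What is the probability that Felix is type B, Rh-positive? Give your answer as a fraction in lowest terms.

1/2

Felix's father's ABO genotype from AO × AO: 1/4 AA, 1/2 AO, 1/4 OO.
Crossing each possibility with the mother BB and summing P(type B): 1/4·0 + 1/2·1/2 + 1/4·1 = 1/2.
Similarly for Rh via the father's Rh distribution: P(Rh+) = 1.
Independent loci: 1/2 × 1 = 1/2.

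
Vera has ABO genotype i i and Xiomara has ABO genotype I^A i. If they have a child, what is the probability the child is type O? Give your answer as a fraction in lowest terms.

1/2

ABO cross i i × I^A i → offspring phenotypes: 1/2 O, 1/2 A.
So P(type O) = 1/2.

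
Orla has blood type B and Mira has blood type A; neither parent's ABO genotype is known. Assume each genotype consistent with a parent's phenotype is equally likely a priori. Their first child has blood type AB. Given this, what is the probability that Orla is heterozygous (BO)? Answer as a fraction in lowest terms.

1/3

Possible genotypes: Orla ∈ {BB, BO}; Mira ∈ {AA, AO}.
Weight each parental genotype pair by prior × P(type-AB child):
  BB × AA: posterior weight 4/9.
  BB × AO: posterior weight 2/9.
  BO × AA: posterior weight 2/9.
  BO × AO: posterior weight 1/9.
Sum the posterior weight over pairs where Orla is BO: 1/3.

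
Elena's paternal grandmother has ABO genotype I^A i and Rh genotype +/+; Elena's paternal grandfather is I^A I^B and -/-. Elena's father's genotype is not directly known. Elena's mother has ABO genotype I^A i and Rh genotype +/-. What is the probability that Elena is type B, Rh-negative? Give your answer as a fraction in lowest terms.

1/32

Elena's father's ABO genotype from I^A i × I^A I^B: 1/4 I^A I^A, 1/4 I^A I^B, 1/4 I^A i, 1/4 I^B i.
Crossing each possibility with the mother I^A i and summing P(type B): 1/4·0 + 1/4·1/4 + 1/4·0 + 1/4·1/4 = 1/8.
Similarly for Rh via the father's Rh distribution: P(Rh-) = 1/4.
Independent loci: 1/8 × 1/4 = 1/32.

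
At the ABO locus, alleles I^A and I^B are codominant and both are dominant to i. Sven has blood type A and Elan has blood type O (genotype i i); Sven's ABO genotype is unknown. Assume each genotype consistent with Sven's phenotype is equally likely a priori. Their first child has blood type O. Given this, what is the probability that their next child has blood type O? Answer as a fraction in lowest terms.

1/2

Possible genotypes: Sven ∈ {I^A I^A, I^A i}; Elan ∈ {i i}.
Weight each parental genotype pair by prior × P(type-O child):
  I^A i × i i: posterior weight 1; P(next child type O) = 1/2.
Weighted sum = 1/2.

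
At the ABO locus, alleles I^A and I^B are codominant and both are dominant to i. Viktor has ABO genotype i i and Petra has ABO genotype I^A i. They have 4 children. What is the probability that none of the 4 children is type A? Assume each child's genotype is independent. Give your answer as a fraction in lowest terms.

1/16

ABO cross i i × I^A i → 1/2 O, 1/2 A.
So P(type A) = 1/2 per child.
P(not type A) = 1/2 for one child; (1/2)^4 = 1/16.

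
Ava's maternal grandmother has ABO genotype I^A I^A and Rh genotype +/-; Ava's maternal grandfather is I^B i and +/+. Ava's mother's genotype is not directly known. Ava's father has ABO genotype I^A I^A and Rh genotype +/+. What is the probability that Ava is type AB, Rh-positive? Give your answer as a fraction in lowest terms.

Ava's mother's ABO genotype from I^A I^A × I^B i: 1/2 I^A I^B, 1/2 I^A i.
Crossing each possibility with the father I^A I^A and summing P(type AB): 1/2·1/2 + 1/2·0 = 1/4.
Similarly for Rh via the mother's Rh distribution: P(Rh+) = 1.
Independent loci: 1/4 × 1 = 1/4.

1/4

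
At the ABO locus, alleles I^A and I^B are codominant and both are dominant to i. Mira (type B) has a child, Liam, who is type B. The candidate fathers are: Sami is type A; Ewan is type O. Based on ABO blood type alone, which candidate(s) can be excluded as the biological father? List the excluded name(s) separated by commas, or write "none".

none

A candidate is excluded only if no genotype consistent with his phenotype could produce a type B child with a type B mother.
Every candidate has at least one consistent genotype combination, so none can be excluded.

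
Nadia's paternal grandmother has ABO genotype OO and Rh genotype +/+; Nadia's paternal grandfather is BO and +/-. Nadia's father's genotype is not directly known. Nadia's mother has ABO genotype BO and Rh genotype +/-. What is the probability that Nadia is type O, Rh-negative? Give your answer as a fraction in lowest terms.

3/64

Nadia's father's ABO genotype from OO × BO: 1/2 BO, 1/2 OO.
Crossing each possibility with the mother BO and summing P(type O): 1/2·1/4 + 1/2·1/2 = 3/8.
Similarly for Rh via the father's Rh distribution: P(Rh-) = 1/8.
Independent loci: 3/8 × 1/8 = 3/64.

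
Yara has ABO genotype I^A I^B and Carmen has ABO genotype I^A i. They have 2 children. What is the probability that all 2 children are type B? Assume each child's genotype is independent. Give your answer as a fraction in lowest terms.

1/16

ABO cross I^A I^B × I^A i → 1/2 A, 1/4 B, 1/4 AB.
So P(type B) = 1/4 per child.
All 2 independent: (1/4)^2 = 1/16.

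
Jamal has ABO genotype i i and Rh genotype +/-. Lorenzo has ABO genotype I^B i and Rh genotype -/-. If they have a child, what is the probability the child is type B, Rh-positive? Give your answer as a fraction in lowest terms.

ABO cross i i × I^B i → offspring phenotypes: 1/2 O, 1/2 B.
Rh cross +/- × -/- → 1/2 Rh+, 1/2 Rh-.
Independent loci: P(type B, Rh-positive) = 1/2 × 1/2 = 1/4.

1/4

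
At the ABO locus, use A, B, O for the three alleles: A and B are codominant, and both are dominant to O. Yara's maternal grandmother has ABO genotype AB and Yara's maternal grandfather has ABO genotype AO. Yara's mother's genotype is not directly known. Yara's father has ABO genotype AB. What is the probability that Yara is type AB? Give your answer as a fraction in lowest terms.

3/8

Yara's mother's ABO genotype from AB × AO: 1/4 AA, 1/4 AB, 1/4 AO, 1/4 BO.
Crossing each possibility with the father AB and summing P(type AB): 1/4·1/2 + 1/4·1/2 + 1/4·1/4 + 1/4·1/4 = 3/8.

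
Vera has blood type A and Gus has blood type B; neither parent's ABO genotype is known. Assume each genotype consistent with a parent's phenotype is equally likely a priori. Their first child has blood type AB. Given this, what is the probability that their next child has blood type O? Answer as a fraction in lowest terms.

1/36

Possible genotypes: Vera ∈ {AA, AO}; Gus ∈ {BB, BO}.
Weight each parental genotype pair by prior × P(type-AB child):
  AA × BB: posterior weight 4/9; P(next child type O) = 0.
  AA × BO: posterior weight 2/9; P(next child type O) = 0.
  AO × BB: posterior weight 2/9; P(next child type O) = 0.
  AO × BO: posterior weight 1/9; P(next child type O) = 1/4.
Weighted sum = 1/36.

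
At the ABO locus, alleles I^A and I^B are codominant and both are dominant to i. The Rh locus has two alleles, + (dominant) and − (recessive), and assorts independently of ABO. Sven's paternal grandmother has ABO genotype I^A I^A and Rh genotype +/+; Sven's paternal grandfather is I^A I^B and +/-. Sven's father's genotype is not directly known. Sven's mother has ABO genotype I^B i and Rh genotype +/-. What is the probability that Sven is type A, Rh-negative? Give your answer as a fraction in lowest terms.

3/64

Sven's father's ABO genotype from I^A I^A × I^A I^B: 1/2 I^A I^A, 1/2 I^A I^B.
Crossing each possibility with the mother I^B i and summing P(type A): 1/2·1/2 + 1/2·1/4 = 3/8.
Similarly for Rh via the father's Rh distribution: P(Rh-) = 1/8.
Independent loci: 3/8 × 1/8 = 3/64.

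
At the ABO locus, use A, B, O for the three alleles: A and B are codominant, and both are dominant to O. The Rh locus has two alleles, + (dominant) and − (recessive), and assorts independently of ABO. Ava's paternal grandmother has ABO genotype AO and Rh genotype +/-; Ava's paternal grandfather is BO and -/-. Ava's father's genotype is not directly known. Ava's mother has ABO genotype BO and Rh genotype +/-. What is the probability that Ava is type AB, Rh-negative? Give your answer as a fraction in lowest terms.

Ava's father's ABO genotype from AO × BO: 1/4 AB, 1/4 AO, 1/4 BO, 1/4 OO.
Crossing each possibility with the mother BO and summing P(type AB): 1/4·1/4 + 1/4·1/4 + 1/4·0 + 1/4·0 = 1/8.
Similarly for Rh via the father's Rh distribution: P(Rh-) = 3/8.
Independent loci: 1/8 × 3/8 = 3/64.

3/64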